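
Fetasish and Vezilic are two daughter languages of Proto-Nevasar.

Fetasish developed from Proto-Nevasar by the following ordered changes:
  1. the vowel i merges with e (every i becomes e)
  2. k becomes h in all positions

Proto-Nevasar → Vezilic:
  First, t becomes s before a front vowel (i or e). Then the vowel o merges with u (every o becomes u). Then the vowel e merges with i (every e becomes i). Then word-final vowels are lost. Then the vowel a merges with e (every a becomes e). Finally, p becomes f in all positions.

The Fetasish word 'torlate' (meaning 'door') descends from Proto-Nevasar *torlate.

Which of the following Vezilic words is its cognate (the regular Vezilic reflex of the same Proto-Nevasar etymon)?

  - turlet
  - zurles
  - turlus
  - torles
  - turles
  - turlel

turles

Vezilic: *torlate
  torlate → torlase   [palatalisation]
  torlase → turlase   [vowel merger]
  turlase → turlasi   [vowel merger]
  turlasi → turlas   [apocope]
  turlas → turles   [vowel merger]
  turles (rule 6 does not apply)
  giving Vezilic turles.
Only 'turles' matches the regular Vezilic development of *torlate.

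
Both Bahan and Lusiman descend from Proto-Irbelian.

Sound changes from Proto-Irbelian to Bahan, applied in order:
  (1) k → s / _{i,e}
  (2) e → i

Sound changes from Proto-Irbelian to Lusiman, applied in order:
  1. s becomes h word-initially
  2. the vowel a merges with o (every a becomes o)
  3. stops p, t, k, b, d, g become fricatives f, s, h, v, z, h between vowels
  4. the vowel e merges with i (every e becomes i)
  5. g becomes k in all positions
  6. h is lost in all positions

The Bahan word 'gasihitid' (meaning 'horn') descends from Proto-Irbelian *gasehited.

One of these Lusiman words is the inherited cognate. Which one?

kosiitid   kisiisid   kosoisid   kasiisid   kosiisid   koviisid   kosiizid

Lusiman: *gasehited
  gasehited (rule 1 does not apply)
  gasehited → gosehited   [vowel merger]
  gosehited → gosehised   [intervocalic lenition]
  gosehised → gosihisid   [vowel merger]
  gosihisid → kosihisid   [unconditioned shift]
  kosihisid → kosiisid   [h-loss]
  giving Lusiman kosiisid.
The other candidates each miss or misapply at least one Lusiman change.

kosiisid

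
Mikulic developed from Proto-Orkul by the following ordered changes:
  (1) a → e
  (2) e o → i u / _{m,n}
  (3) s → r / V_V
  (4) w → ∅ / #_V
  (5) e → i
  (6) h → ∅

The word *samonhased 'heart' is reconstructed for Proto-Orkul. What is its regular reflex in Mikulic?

Mikulic: *samonhased > semonhesed > simunhesed > simunhered > simunhirid > simunirid  (by vowel merger, pre-nasal raising, rhotacism, vowel merger, h-loss)

simunirid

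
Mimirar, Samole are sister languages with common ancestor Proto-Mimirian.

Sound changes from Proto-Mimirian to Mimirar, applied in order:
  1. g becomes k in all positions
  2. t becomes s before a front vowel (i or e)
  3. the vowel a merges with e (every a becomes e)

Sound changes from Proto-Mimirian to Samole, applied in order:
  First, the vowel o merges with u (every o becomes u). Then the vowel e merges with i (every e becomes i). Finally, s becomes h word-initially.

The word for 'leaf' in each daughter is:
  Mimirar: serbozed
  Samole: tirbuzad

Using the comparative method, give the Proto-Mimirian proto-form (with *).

Position 5: Mimirar has o, Samole has u. Mimirar preserves o here (none of its changes turn any other segment into o), so the proto-segment is *o.
Position 2: Mimirar has e, Samole has i. Taking the neighbouring segments as reconstructed: Mimirar e can only go back to *e; Samole i could go back to *e or *i — the one source consistent with every daughter is *e.
This points to *terbozad. Verify forward in each daughter:
Mimirar: *terbozad > serbozad > serbozed  (by palatalisation, vowel merger)
Samole: start from *terbozad.
  rule 1 (vowel merger): terbozad → terbuzad
  rule 2 (vowel merger): terbuzad → tirbuzad
  rule 3: no change — tirbuzad
  ⇒ Samole tirbuzad
*terbozad is the unique common source.

*terbozad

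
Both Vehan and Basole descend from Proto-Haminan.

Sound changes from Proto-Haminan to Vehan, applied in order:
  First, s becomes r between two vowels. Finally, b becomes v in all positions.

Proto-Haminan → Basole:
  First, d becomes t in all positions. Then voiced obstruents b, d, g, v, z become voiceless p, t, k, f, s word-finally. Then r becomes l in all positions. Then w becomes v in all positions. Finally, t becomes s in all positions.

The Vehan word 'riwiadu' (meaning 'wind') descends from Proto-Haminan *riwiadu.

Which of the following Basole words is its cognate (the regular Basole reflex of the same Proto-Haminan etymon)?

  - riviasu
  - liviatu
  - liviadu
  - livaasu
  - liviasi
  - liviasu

liviasu

Basole: *riwiadu > riwiatu > liwiatu > liviatu > liviasu  (by unconditioned shift, unconditioned shift, unconditioned shift, unconditioned shift)
The other candidates each miss or misapply at least one Basole change.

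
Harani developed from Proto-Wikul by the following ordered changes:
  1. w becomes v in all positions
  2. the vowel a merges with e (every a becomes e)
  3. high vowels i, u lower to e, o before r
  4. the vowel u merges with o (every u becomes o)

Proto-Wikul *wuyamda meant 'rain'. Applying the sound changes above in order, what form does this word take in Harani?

voyemde

Harani: *wuyamda > vuyamda > vuyemde > voyemde  (by unconditioned shift, vowel merger, vowel merger)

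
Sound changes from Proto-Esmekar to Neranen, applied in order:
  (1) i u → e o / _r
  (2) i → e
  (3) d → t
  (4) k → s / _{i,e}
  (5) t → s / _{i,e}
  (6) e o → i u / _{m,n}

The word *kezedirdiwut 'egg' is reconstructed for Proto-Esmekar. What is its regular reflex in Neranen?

sezesersewut

Neranen: start from *kezedirdiwut.
  rule 1 (pre-rhotic lowering): kezedirdiwut → kezederdiwut
  rule 2 (vowel merger): kezederdiwut → kezederdewut
  rule 3 (unconditioned shift): kezederdewut → kezetertewut
  rule 4 (palatalisation): kezetertewut → sezetertewut
  rule 5 (palatalisation): sezetertewut → sezesersewut
  rule 6: no change — sezesersewut
  ⇒ Neranen sezesersewut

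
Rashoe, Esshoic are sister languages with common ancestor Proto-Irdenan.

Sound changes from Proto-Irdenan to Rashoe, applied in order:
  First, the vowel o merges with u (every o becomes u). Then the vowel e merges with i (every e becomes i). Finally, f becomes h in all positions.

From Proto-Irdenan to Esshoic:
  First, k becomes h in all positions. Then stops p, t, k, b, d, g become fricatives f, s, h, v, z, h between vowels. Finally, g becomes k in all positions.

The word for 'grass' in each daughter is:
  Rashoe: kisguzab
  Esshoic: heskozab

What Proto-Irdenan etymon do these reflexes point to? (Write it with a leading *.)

Position 4: Rashoe has g, Esshoic has k. Rashoe preserves g here (none of its changes turn any other segment into g), so the proto-segment is *g.
Position 1: Rashoe has k, Esshoic has h. Rashoe preserves k here (none of its changes turn any other segment into k), so the proto-segment is *k.
Verify the candidate proto-form against each daughter:
Rashoe: *kesgozab > kesguzab > kisguzab  (by vowel merger, vowel merger)
Esshoic: *kesgozab > hesgozab > heskozab  (by unconditioned shift, unconditioned shift)
No other proto-form is consistent with every reflex, so the reconstruction is *kesgozab.

*kesgozab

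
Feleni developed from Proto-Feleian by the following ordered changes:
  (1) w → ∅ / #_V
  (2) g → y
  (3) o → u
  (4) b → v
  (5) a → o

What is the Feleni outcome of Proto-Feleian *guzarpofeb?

Feleni: *guzarpofeb
  guzarpofeb (rule 1 does not apply)
  guzarpofeb → yuzarpofeb   [unconditioned shift]
  yuzarpofeb → yuzarpufeb   [vowel merger]
  yuzarpufeb → yuzarpufev   [unconditioned shift]
  yuzarpufev → yuzorpufev   [vowel merger]
  giving Feleni yuzorpufev.

yuzorpufev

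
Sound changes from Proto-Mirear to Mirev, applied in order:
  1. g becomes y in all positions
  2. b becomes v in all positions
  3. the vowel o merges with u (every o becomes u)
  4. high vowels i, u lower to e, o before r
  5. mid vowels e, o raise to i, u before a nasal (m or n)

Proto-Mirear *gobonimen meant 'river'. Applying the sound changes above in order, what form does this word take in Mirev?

Mirev: start from *gobonimen.
  rule 1 (unconditioned shift): gobonimen → yobonimen
  rule 2 (unconditioned shift): yobonimen → yovonimen
  rule 3 (vowel merger): yovonimen → yuvunimen
  rule 4: no change — yuvunimen
  rule 5 (pre-nasal raising): yuvunimen → yuvunimin
  ⇒ Mirev yuvunimin

yuvunimin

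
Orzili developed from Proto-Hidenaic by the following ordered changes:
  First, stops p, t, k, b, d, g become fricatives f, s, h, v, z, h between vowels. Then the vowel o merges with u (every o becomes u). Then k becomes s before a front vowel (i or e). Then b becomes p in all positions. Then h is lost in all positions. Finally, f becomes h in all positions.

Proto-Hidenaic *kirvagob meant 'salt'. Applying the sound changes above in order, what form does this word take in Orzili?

Orzili: *kirvagob > kirvahob > kirvahub > sirvahub > sirvahup > sirvaup  (by intervocalic lenition, vowel merger, palatalisation, unconditioned shift, h-loss)

sirvaup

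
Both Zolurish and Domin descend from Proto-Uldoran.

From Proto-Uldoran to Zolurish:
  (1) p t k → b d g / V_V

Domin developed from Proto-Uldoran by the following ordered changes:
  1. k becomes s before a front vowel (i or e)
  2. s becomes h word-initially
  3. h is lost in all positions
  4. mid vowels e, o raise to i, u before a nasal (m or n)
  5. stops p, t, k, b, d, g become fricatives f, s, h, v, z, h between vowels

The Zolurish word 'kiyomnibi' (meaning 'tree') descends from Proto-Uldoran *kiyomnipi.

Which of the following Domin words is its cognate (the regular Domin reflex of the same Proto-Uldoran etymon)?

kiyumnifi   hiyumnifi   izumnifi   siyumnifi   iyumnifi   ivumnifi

Domin: *kiyomnipi > siyomnipi > hiyomnipi > iyomnipi > iyumnipi > iyumnifi  (by palatalisation, debuccalisation, h-loss, pre-nasal raising, intervocalic lenition)
The other candidates each miss or misapply at least one Domin change.

iyumnifi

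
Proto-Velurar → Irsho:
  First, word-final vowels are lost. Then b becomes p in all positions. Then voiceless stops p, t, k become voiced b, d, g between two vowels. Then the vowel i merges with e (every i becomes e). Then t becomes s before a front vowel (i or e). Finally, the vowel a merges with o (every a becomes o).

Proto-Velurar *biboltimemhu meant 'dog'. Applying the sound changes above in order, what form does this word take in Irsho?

pebolsememh

Irsho: start from *biboltimemhu.
  rule 1 (apocope): biboltimemhu → biboltimemh
  rule 2 (unconditioned shift): biboltimemh → pipoltimemh
  rule 3 (intervocalic voicing): pipoltimemh → piboltimemh
  rule 4 (vowel merger): piboltimemh → peboltememh
  rule 5 (palatalisation): peboltememh → pebolsememh
  rule 6: no change — pebolsememh
  ⇒ Irsho pebolsememh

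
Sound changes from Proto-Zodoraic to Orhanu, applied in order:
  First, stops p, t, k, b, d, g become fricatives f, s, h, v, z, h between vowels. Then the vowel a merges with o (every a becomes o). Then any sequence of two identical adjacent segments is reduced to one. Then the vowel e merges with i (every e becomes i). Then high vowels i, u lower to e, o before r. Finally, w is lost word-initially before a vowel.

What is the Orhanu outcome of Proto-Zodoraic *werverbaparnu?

erverbofornu

Orhanu: start from *werverbaparnu.
  rule 1 (intervocalic lenition): werverbaparnu → werverbafarnu
  rule 2 (vowel merger): werverbafarnu → werverbofornu
  rule 3: no change — werverbofornu
  rule 4 (vowel merger): werverbofornu → wirvirbofornu
  rule 5 (pre-rhotic lowering): wirvirbofornu → werverbofornu
  rule 6 (glide loss): werverbofornu → erverbofornu
  ⇒ Orhanu erverbofornu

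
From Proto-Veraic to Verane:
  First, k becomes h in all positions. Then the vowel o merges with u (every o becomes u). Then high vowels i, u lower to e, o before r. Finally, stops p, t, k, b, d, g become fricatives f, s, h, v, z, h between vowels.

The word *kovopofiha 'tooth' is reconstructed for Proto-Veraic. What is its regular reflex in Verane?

Verane: *kovopofiha
  kovopofiha → hovopofiha   [unconditioned shift]
  hovopofiha → huvupufiha   [vowel merger]
  huvupufiha (rule 3 does not apply)
  huvupufiha → huvufufiha   [intervocalic lenition]
  giving Verane huvufufiha.

huvufufiha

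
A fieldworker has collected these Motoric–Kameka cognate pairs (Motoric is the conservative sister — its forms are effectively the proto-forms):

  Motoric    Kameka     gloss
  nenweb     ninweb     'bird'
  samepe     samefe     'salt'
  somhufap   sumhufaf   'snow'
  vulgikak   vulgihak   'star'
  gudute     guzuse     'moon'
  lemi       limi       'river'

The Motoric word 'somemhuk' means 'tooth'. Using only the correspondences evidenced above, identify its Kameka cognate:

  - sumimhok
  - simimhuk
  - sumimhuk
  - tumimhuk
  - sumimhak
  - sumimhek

somhufap ~ sumhufaf — Motoric o corresponds to Kameka u after a consonant, before a nasal.
lemi ~ limi — Motoric e corresponds to Kameka i after a consonant, before a nasal.
Applying these to Motoric 'somemhuk':
  somemhuk → sumemhuk   (o→u after a consonant, before a nasal)
  sumemhuk → sumimhuk   (e→i after a consonant, before a nasal)
So the Kameka cognate is 'sumimhuk'.

sumimhuk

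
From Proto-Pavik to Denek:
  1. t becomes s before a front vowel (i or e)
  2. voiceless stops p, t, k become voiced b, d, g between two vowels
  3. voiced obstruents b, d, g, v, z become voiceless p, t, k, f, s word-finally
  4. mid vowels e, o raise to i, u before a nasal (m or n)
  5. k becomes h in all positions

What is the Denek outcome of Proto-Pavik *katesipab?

Denek: *katesipab > kasesipab > kasesibab > kasesibap > hasesibap  (by palatalisation, intervocalic voicing, final devoicing, unconditioned shift)

hasesibap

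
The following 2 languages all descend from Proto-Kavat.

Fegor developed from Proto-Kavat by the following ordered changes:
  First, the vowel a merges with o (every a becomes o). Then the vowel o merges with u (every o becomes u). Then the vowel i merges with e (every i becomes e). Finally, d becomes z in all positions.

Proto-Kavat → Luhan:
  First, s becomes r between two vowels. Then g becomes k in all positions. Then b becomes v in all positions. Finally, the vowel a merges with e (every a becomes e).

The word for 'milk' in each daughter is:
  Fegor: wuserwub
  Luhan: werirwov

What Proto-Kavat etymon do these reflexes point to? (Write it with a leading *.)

*wasirwob

Position 3: Fegor has s, Luhan has r. Fegor preserves s here (none of its changes turn any other segment into s), so the proto-segment is *s.
Position 8: Fegor has b, Luhan has v. Fegor preserves b here (none of its changes turn any other segment into b), so the proto-segment is *b.
Position 2: Fegor has u, Luhan has e. Taking the neighbouring segments as reconstructed: Fegor u could go back to *a or *o or *u; Luhan e could go back to *a or *e — the one source consistent with every daughter is *a.
Verify the candidate proto-form against each daughter:
Fegor: *wasirwob > wosirwob > wusirwub > wuserwub  (by vowel merger, vowel merger, vowel merger)
Luhan: *wasirwob
  wasirwob → warirwob   [rhotacism]
  warirwob (rule 2 does not apply)
  warirwob → warirwov   [unconditioned shift]
  warirwov → werirwov   [vowel merger]
  giving Luhan werirwov.
*wasirwob is the unique common source.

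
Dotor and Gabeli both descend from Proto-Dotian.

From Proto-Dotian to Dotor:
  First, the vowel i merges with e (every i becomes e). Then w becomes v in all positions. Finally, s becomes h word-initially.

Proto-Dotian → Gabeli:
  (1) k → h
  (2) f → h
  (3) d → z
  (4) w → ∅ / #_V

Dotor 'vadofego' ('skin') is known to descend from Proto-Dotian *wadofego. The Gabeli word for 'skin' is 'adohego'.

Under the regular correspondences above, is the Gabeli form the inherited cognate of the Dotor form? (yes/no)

no

Derive the expected Gabeli reflex of *wadofego:
Gabeli: *wadofego > wadohego > wazohego > azohego  (by unconditioned shift, unconditioned shift, glide loss)
The regular Gabeli reflex would be 'azohego', but the attested form is 'adohego'. The correspondence is irregular, so they are not cognates (the Gabeli form has a different source).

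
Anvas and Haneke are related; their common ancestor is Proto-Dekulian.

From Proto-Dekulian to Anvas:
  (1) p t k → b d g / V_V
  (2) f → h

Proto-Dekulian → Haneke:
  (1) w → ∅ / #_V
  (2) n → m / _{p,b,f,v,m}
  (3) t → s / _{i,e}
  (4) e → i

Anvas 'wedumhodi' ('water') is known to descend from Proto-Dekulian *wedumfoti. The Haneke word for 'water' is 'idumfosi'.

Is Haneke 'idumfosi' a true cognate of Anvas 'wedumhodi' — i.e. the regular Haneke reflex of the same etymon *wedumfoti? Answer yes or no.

yes

Derive the expected Haneke reflex of *wedumfoti:
Haneke: start from *wedumfoti.
  rule 1 (glide loss): wedumfoti → edumfoti
  rule 2: no change — edumfoti
  rule 3 (palatalisation): edumfoti → edumfosi
  rule 4 (vowel merger): edumfosi → idumfosi
  ⇒ Haneke idumfosi
Haneke 'idumfosi' matches the regular reflex exactly, so the pair is cognate.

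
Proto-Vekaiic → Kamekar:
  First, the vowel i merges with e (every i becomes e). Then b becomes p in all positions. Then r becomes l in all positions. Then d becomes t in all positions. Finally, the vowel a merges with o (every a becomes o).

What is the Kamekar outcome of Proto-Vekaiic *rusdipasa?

lusteposo

Kamekar: *rusdipasa > rusdepasa > lusdepasa > lustepasa > lusteposo  (by vowel merger, unconditioned shift, unconditioned shift, vowel merger)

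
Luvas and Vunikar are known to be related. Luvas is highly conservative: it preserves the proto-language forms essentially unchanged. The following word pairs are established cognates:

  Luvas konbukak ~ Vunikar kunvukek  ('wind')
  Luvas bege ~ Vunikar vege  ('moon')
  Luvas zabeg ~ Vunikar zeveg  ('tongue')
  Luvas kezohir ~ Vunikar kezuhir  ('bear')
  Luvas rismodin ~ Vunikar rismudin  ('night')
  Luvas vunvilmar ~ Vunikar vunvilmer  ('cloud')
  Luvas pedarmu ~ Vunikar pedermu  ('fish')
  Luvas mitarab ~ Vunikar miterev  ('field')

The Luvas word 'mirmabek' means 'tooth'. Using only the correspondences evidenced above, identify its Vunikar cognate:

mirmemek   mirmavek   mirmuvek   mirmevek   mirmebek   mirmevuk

mirmevek

zabeg ~ zeveg, mitarab ~ miterev — Luvas a corresponds to Vunikar e after a consonant, before a labial obstruent.
zabeg ~ zeveg — Luvas b corresponds to Vunikar v between vowels (before a front vowel).
Applying these to Luvas 'mirmabek':
  mirmabek → mirmebek   (a→e after a consonant, before a labial obstruent)
  mirmebek → mirmevek   (b→v between vowels (before a front vowel))
So the Vunikar cognate is 'mirmevek'.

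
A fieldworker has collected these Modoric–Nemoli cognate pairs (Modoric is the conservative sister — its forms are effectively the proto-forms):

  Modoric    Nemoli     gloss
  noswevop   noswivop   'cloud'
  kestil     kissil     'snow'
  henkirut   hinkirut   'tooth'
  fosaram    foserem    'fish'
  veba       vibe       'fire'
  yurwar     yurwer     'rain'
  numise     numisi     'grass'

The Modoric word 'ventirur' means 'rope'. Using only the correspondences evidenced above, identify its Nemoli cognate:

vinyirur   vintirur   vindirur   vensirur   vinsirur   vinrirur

henkirut ~ hinkirut — Modoric e corresponds to Nemoli i after a consonant, before a nasal.
kestil ~ kissil — Modoric t corresponds to Nemoli s after a consonant, before a front vowel.
Applying these to Modoric 'ventirur':
  ventirur → vintirur   (e→i after a consonant, before a nasal)
  vintirur → vinsirur   (t→s after a consonant, before a front vowel)
So the Nemoli cognate is 'vinsirur'.

vinsirur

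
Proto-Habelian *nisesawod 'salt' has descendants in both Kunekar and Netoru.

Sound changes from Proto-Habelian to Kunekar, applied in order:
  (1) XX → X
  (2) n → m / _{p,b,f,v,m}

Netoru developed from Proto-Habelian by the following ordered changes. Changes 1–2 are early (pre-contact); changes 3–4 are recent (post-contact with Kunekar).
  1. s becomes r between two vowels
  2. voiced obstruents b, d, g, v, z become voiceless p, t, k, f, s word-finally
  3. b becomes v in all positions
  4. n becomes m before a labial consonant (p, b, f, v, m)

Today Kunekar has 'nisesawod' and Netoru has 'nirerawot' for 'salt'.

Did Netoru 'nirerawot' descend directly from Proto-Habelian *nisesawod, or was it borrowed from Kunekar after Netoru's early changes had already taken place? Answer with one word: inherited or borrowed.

If inherited, *nisesawod would pass through all of Netoru's changes:
Netoru: *nisesawod
  nisesawod → nirerawod   [rhotacism]
  nirerawod → nirerawot   [final devoicing]
  nirerawot (rule 3 does not apply)
  nirerawot (rule 4 does not apply)
  giving Netoru nirerawot.
If borrowed from Kunekar 'nisesawod' after the early changes, it would undergo only the recent ones:
  rule 3 (unconditioned shift): no change (nisesawod)
  rule 4 (nasal place assimilation): no change (nisesawod)
  ⇒ as a loan: nisesawod
Netoru 'nirerawot' matches the inherited outcome exactly, so it is an inherited cognate, not a loan.

inherited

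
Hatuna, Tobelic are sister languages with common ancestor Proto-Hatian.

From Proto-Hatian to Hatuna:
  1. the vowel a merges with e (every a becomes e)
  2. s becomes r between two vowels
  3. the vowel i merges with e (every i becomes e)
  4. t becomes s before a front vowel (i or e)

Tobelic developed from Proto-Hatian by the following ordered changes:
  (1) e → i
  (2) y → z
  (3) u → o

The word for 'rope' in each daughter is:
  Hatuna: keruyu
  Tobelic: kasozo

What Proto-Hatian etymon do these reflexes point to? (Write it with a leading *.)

Position 4: Hatuna has u, Tobelic has o. Hatuna preserves u here (none of its changes turn any other segment into u), so the proto-segment is *u.
Position 6: Hatuna has u, Tobelic has o. Hatuna preserves u here (none of its changes turn any other segment into u), so the proto-segment is *u.
Verify the candidate proto-form against each daughter:
Hatuna: *kasuyu > kesuyu > keruyu  (by vowel merger, rhotacism)
Tobelic: start from *kasuyu.
  rule 1: no change — kasuyu
  rule 2 (unconditioned shift): kasuyu → kasuzu
  rule 3 (vowel merger): kasuzu → kasozo
  ⇒ Tobelic kasozo
Only *kasuyu yields all of Hatuna keruyu, Tobelic kasozo.

*kasuyu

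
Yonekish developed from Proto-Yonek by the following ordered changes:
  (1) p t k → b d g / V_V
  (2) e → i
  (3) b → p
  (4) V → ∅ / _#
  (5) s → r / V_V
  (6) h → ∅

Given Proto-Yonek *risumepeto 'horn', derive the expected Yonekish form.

Yonekish: *risumepeto > risumebedo > risumibido > risumipido > risumipid > rirumipid  (by intervocalic voicing, vowel merger, unconditioned shift, apocope, rhotacism)

rirumipid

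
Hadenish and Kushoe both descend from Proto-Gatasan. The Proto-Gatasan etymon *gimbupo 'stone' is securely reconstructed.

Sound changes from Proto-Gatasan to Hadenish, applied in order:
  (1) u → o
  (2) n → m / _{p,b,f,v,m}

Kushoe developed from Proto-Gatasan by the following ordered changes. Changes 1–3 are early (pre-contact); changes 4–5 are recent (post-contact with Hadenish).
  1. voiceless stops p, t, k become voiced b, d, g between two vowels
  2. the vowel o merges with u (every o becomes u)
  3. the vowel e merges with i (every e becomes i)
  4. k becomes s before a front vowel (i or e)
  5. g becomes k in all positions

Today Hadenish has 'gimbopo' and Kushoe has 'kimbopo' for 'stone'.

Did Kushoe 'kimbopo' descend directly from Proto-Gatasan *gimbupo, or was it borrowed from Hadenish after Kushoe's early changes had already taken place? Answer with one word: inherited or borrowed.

If inherited, *gimbupo would pass through all of Kushoe's changes:
Kushoe: *gimbupo > gimbubo > gimbubu > kimbubu  (by intervocalic voicing, vowel merger, unconditioned shift)
If borrowed from Hadenish 'gimbopo' after the early changes, it would undergo only the recent ones:
  rule 4 (palatalisation): no change (gimbopo)
  rule 5 (unconditioned shift): gimbopo → kimbopo
  ⇒ as a loan: kimbopo
Kushoe 'kimbopo' matches the loan outcome 'kimbopo', not the inherited 'kimbubu' — it skipped the early Kushoe changes, so it was borrowed from Hadenish.

borrowed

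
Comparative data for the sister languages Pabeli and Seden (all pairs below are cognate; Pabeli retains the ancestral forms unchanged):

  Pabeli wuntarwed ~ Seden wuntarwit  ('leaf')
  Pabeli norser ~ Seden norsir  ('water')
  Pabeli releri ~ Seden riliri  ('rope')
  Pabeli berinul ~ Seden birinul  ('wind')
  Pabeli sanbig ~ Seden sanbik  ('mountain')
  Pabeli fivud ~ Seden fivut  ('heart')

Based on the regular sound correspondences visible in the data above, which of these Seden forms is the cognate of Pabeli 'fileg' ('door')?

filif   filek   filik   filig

wuntarwed ~ wuntarwit, releri ~ riliri — Pabeli e corresponds to Seden i after a consonant, before a consonant other than r, m, n, p, b, f, v.
sanbig ~ sanbik — Pabeli g corresponds to Seden k word-finally.
Applying these to Pabeli 'fileg':
  fileg → filig   (e→i after a consonant, before a consonant other than r, m, n, p, b, f, v)
  filig → filik   (g→k word-finally)
So the Seden cognate is 'filik'.

filik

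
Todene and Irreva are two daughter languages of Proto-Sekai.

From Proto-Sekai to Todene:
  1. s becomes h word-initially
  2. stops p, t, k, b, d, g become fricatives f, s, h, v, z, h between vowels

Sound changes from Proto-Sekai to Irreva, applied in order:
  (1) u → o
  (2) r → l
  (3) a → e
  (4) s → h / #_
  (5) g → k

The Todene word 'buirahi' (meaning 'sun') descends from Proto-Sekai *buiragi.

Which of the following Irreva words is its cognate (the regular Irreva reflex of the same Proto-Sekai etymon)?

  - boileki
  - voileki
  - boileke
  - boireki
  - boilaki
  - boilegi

boileki

Irreva: *buiragi > boiragi > boilagi > boilegi > boileki  (by vowel merger, unconditioned shift, vowel merger, unconditioned shift)
Only 'boileki' matches the regular Irreva development of *buiragi.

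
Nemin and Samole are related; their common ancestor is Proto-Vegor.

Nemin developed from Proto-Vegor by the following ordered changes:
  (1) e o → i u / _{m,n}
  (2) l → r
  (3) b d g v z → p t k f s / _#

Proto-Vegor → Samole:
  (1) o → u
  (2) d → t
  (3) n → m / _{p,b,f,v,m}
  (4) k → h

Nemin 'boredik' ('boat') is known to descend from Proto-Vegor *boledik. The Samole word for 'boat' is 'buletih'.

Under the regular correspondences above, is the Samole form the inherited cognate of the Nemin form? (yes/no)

Derive the expected Samole reflex of *boledik:
Samole: *boledik
  boledik → buledik   [vowel merger]
  buledik → buletik   [unconditioned shift]
  buletik (rule 3 does not apply)
  buletik → buletih   [unconditioned shift]
  giving Samole buletih.
Samole 'buletih' matches the regular reflex exactly, so the pair is cognate.

yes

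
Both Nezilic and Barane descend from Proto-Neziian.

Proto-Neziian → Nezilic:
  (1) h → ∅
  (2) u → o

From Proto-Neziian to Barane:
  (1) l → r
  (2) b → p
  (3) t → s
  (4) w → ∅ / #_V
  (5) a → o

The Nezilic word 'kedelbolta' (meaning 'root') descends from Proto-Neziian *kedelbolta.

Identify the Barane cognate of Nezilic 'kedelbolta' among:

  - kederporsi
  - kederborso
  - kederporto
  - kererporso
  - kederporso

kederporso

Barane: *kedelbolta > kederborta > kederporta > kederporsa > kederporso  (by unconditioned shift, unconditioned shift, unconditioned shift, vowel merger)
Among the options, 'kederporso' alone shows every Barane change applied in order.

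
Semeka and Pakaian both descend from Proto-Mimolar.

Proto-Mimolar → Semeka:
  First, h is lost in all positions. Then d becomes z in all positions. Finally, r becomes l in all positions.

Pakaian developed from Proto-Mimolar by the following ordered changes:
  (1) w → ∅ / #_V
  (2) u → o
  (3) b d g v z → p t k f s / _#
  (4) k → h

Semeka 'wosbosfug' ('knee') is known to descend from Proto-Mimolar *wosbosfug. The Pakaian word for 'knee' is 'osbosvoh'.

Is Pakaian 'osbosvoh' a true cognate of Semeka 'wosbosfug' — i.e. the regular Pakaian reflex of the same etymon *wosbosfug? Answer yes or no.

no

Derive the expected Pakaian reflex of *wosbosfug:
Pakaian: *wosbosfug
  wosbosfug → osbosfug   [glide loss]
  osbosfug → osbosfog   [vowel merger]
  osbosfog → osbosfok   [final devoicing]
  osbosfok → osbosfoh   [unconditioned shift]
  giving Pakaian osbosfoh.
The regular Pakaian reflex would be 'osbosfoh', but the attested form is 'osbosvoh'. The correspondence is irregular, so they are not cognates (the Pakaian form has a different source).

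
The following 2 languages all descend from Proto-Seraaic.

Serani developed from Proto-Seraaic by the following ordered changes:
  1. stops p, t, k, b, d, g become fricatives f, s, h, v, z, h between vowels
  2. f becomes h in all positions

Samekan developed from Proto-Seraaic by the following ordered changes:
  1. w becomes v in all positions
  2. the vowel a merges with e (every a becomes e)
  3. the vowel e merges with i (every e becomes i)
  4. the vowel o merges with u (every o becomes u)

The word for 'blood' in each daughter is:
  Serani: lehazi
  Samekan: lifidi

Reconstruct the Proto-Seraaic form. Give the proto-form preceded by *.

Position 4: Serani has a, Samekan has i. Serani preserves a here (none of its changes turn any other segment into a), so the proto-segment is *a.
Position 5: Serani has z, Samekan has d. Samekan preserves d here (none of its changes turn any other segment into d), so the proto-segment is *d.
Position 2: Serani has e, Samekan has i. Serani preserves e here (none of its changes turn any other segment into e), so the proto-segment is *e.
Verify the candidate proto-form against each daughter:
Serani: start from *lefadi.
  rule 1 (intervocalic lenition): lefadi → lefazi
  rule 2 (unconditioned shift): lefazi → lehazi
  ⇒ Serani lehazi
Samekan: *lefadi > lefedi > lifidi  (by vowel merger, vowel merger)
Only *lefadi yields all of Serani lehazi, Samekan lifidi.

*lefadi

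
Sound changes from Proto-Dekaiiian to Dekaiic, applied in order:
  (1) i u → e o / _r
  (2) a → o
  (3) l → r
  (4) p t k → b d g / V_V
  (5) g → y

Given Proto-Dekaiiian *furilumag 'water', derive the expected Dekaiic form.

forirumoy

Dekaiic: *furilumag > forilumag > forilumog > forirumog > forirumoy  (by pre-rhotic lowering, vowel merger, unconditioned shift, unconditioned shift)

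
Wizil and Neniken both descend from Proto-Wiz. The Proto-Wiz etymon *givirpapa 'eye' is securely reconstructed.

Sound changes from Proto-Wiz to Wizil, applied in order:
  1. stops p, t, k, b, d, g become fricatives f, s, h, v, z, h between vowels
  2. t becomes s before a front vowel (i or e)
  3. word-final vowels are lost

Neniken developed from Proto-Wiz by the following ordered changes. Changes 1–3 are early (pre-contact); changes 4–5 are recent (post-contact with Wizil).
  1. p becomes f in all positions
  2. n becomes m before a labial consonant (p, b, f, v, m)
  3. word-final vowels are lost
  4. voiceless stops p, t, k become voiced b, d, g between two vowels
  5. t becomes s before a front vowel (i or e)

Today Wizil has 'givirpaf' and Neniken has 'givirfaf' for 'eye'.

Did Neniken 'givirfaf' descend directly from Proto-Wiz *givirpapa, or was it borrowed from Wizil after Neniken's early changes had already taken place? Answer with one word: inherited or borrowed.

inherited

If inherited, *givirpapa would pass through all of Neniken's changes:
Neniken: *givirpapa > givirfafa > givirfaf  (by unconditioned shift, apocope)
If borrowed from Wizil 'givirpaf' after the early changes, it would undergo only the recent ones:
  rule 4 (intervocalic voicing): no change (givirpaf)
  rule 5 (palatalisation): no change (givirpaf)
  ⇒ as a loan: givirpaf
Neniken 'givirfaf' matches the inherited outcome exactly, so it is an inherited cognate, not a loan.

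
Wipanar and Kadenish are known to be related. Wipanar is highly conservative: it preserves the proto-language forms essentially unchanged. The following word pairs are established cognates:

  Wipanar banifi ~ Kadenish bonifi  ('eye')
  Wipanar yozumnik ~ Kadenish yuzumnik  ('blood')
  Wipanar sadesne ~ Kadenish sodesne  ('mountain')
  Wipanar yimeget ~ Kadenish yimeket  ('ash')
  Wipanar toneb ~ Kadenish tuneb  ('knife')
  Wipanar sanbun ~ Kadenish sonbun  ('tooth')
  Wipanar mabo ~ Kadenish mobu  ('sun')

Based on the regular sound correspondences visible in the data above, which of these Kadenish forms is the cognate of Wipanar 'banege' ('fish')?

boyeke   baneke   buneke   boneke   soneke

boneke

banifi ~ bonifi, sanbun ~ sonbun — Wipanar a corresponds to Kadenish o after a consonant, before a nasal.
yimeget ~ yimeket — Wipanar g corresponds to Kadenish k between vowels (before a front vowel).
Applying these to Wipanar 'banege':
  banege → bonege   (a→o after a consonant, before a nasal)
  bonege → boneke   (g→k between vowels (before a front vowel))
So the Kadenish cognate is 'boneke'.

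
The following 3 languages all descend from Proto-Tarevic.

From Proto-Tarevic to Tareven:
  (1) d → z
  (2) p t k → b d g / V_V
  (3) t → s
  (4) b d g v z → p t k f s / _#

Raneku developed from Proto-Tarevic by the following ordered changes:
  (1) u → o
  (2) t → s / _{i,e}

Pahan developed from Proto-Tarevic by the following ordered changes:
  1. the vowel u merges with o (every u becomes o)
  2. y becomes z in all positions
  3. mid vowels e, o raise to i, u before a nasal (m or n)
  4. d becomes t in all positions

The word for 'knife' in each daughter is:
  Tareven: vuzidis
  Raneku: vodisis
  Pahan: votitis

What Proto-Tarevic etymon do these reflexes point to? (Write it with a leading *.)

*vuditis

Position 3: Tareven has z, Raneku has d, Pahan has t. Raneku preserves d here (none of its changes turn any other segment into d), so the proto-segment is *d.
Position 5: Tareven has d, Raneku has s, Pahan has t. In Tareven, d can only continue *t, so the proto-segment is *t.
Continuing position by position gives *vuditis; check it forward:
Tareven: *vuditis > vuzitis > vuzidis  (by unconditioned shift, intervocalic voicing)
Raneku: start from *vuditis.
  rule 1 (vowel merger): vuditis → voditis
  rule 2 (palatalisation): voditis → vodisis
  ⇒ Raneku vodisis
Pahan: *vuditis
  vuditis → voditis   [vowel merger]
  voditis (rule 2 does not apply)
  voditis (rule 3 does not apply)
  voditis → votitis   [unconditioned shift]
  giving Pahan votitis.
Only *vuditis yields all of Tareven vuzidis, Raneku vodisis, Pahan votitis.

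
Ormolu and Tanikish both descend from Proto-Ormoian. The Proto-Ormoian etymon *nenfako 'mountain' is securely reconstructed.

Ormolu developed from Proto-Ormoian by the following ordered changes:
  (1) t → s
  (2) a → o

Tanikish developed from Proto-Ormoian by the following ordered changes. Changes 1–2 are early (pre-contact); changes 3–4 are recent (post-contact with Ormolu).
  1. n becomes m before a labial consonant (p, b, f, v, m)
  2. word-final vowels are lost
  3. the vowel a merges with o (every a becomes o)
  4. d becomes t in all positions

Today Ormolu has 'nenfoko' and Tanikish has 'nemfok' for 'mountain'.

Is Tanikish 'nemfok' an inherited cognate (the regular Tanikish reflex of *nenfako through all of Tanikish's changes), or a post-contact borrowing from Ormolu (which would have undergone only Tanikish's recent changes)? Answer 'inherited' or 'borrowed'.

inherited

If inherited, *nenfako would pass through all of Tanikish's changes:
Tanikish: *nenfako
  nenfako → nemfako   [nasal place assimilation]
  nemfako → nemfak   [apocope]
  nemfak → nemfok   [vowel merger]
  nemfok (rule 4 does not apply)
  giving Tanikish nemfok.
If borrowed from Ormolu 'nenfoko' after the early changes, it would undergo only the recent ones:
  rule 3 (vowel merger): no change (nenfoko)
  rule 4 (unconditioned shift): no change (nenfoko)
  ⇒ as a loan: nenfoko
Tanikish 'nemfok' matches the inherited outcome exactly, so it is an inherited cognate, not a loan.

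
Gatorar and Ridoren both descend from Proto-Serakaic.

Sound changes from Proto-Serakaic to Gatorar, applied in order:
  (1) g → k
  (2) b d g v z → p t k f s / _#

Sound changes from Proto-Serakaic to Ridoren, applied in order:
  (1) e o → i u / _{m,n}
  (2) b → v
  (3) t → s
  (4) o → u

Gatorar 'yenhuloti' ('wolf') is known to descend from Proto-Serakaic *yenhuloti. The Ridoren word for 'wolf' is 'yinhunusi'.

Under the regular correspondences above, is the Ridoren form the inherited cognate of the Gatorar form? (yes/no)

no

Derive the expected Ridoren reflex of *yenhuloti:
Ridoren: start from *yenhuloti.
  rule 1 (pre-nasal raising): yenhuloti → yinhuloti
  rule 2: no change — yinhuloti
  rule 3 (unconditioned shift): yinhuloti → yinhulosi
  rule 4 (vowel merger): yinhulosi → yinhulusi
  ⇒ Ridoren yinhulusi
The regular Ridoren reflex would be 'yinhulusi', but the attested form is 'yinhunusi'. The correspondence is irregular, so they are not cognates (the Ridoren form has a different source).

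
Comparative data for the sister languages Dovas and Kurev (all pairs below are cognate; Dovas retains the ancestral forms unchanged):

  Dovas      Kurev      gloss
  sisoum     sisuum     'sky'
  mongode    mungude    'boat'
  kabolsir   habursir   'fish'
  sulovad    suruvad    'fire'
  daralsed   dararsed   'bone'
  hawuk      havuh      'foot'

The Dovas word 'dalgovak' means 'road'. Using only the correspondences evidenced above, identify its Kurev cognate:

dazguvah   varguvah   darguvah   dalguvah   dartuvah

darguvah

kabolsir ~ habursir, daralsed ~ dararsed — Dovas l corresponds to Kurev r after a vowel, before a consonant other than r, m, n, p, b, f, v.
sulovad ~ suruvad — Dovas o corresponds to Kurev u after a consonant, before a labial obstruent.
hawuk ~ havuh — Dovas k corresponds to Kurev h word-finally.
Applying these to Dovas 'dalgovak':
  dalgovak → dargovak   (l→r after a vowel, before a consonant other than r, m, n, p, b, f, v)
  dargovak → darguvak   (o→u after a consonant, before a labial obstruent)
  darguvak → darguvah   (k→h word-finally)
So the Kurev cognate is 'darguvah'.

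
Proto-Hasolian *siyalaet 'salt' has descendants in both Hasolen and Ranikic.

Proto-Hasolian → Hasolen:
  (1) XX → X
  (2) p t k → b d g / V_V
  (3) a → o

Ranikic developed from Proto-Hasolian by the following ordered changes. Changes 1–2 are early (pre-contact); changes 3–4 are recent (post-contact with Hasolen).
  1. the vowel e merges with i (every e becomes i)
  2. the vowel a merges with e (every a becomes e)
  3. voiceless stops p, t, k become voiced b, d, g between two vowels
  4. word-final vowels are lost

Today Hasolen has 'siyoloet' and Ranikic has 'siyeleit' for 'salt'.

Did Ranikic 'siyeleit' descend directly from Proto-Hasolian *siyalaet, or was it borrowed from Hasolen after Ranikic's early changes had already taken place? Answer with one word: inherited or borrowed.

If inherited, *siyalaet would pass through all of Ranikic's changes:
Ranikic: *siyalaet
  siyalaet → siyalait   [vowel merger]
  siyalait → siyeleit   [vowel merger]
  siyeleit (rule 3 does not apply)
  siyeleit (rule 4 does not apply)
  giving Ranikic siyeleit.
If borrowed from Hasolen 'siyoloet' after the early changes, it would undergo only the recent ones:
  rule 3 (intervocalic voicing): no change (siyoloet)
  rule 4 (apocope): no change (siyoloet)
  ⇒ as a loan: siyoloet
Ranikic 'siyeleit' matches the inherited outcome exactly, so it is an inherited cognate, not a loan.

inherited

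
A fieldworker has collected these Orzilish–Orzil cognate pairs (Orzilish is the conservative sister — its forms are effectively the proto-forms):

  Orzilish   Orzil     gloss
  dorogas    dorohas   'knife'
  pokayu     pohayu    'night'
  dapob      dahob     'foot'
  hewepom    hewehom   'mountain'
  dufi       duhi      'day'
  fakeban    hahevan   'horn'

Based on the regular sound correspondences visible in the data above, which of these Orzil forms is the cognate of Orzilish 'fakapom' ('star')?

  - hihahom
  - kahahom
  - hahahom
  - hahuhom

hahahom

fakeban ~ hahevan — Orzilish f corresponds to Orzil h word-initially before a back vowel.
pokayu ~ pohayu — Orzilish k corresponds to Orzil h between vowels (before a back vowel).
dapob ~ dahob, hewepom ~ hewehom — Orzilish p corresponds to Orzil h between vowels (before a back vowel).
Applying these to Orzilish 'fakapom':
  fakapom → hakapom   (f→h word-initially before a back vowel)
  hakapom → hahapom   (k→h between vowels (before a back vowel))
  hahapom → hahahom   (p→h between vowels (before a back vowel))
So the Orzil cognate is 'hahahom'.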